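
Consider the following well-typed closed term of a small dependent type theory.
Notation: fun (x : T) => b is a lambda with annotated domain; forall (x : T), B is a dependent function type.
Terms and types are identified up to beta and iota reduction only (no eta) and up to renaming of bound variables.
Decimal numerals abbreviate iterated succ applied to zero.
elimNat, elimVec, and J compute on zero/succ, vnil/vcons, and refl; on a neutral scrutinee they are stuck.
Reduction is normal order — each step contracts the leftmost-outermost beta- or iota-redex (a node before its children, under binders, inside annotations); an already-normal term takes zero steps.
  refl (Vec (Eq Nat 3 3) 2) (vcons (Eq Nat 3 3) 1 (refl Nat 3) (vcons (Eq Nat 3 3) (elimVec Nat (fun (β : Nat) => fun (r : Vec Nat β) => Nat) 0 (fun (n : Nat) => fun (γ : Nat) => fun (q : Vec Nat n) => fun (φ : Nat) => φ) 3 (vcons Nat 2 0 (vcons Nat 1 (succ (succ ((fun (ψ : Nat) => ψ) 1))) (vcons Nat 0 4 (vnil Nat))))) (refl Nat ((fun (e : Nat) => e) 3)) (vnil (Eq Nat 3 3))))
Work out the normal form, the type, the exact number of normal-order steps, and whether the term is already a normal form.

normal form:
  refl (Vec (Eq Nat 3 3) 2) (vcons (Eq Nat 3 3) 1 (refl Nat 3) (vcons (Eq Nat 3 3) 0 (refl Nat 3) (vnil (Eq Nat 3 3))))
the term's type:
  Eq (Vec (Eq Nat 3 3) 2) (vcons (Eq Nat 3 3) 1 (refl Nat 3) (vcons (Eq Nat 3 3) 0 (refl Nat 3) (vnil (Eq Nat 3 3)))) (vcons (Eq Nat 3 3) 1 (refl Nat 3) (vcons (Eq Nat 3 3) 0 (refl Nat 3) (vnil (Eq Nat 3 3))))
reduction steps (normal order): 17
already normal: no
first redex: an elimVec iota-redex


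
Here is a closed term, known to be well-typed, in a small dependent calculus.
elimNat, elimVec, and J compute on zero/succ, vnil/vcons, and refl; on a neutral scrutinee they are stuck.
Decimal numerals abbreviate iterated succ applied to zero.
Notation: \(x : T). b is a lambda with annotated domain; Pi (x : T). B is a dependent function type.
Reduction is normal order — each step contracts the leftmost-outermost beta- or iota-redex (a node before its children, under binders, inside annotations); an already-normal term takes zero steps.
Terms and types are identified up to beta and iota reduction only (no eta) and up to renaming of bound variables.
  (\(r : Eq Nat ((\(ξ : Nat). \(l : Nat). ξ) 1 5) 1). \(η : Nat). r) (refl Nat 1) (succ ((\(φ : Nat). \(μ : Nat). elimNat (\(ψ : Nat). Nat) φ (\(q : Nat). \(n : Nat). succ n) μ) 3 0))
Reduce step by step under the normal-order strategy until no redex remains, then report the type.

reduction (normal order):
  (\(r : Eq Nat ((\(ξ : Nat). \(l : Nat). ξ) 1 5) 1). \(η : Nat). r) (refl Nat 1) (succ ((\(φ : Nat). \(μ : Nat). elimNat (\(ψ : Nat). Nat) φ (\(q : Nat). \(n : Nat). succ n) μ) 3 0))
  ~> (\(r : Nat). refl Nat 1) (succ ((\(ξ : Nat). \(l : Nat). elimNat (\(η : Nat). Nat) ξ (\(φ : Nat). \(μ : Nat). succ μ) l) 3 0))
  ~> refl Nat 1
the term's type:
  Eq Nat 1 1


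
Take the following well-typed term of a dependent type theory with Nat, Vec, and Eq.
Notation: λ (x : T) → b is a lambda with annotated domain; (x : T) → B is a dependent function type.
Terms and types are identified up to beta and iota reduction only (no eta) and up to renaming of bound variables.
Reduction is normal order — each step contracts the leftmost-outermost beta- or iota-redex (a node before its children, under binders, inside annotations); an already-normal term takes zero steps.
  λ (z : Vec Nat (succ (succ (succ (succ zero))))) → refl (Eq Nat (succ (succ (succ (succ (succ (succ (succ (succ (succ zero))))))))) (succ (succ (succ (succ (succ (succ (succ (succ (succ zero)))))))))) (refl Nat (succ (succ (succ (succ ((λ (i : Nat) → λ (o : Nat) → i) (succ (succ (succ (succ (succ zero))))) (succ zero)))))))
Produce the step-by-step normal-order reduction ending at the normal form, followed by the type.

reduction (normal order):
  λ (z : Vec Nat (succ (succ (succ (succ zero))))) → refl (Eq Nat (succ (succ (succ (succ (succ (succ (succ (succ (succ zero))))))))) (succ (succ (succ (succ (succ (succ (succ (succ (succ zero)))))))))) (refl Nat (succ (succ (succ (succ ((λ (i : Nat) → λ (o : Nat) → i) (succ (succ (succ (succ (succ zero))))) (succ zero)))))))
  ~> λ (z : Vec Nat (succ (succ (succ (succ zero))))) → refl (Eq Nat (succ (succ (succ (succ (succ (succ (succ (succ (succ zero))))))))) (succ (succ (succ (succ (succ (succ (succ (succ (succ zero)))))))))) (refl Nat (succ (succ (succ (succ ((λ (i : Nat) → succ (succ (succ (succ (succ zero))))) (succ zero)))))))
  ~> λ (z : Vec Nat (succ (succ (succ (succ zero))))) → refl (Eq Nat (succ (succ (succ (succ (succ (succ (succ (succ (succ zero))))))))) (succ (succ (succ (succ (succ (succ (succ (succ (succ zero)))))))))) (refl Nat (succ (succ (succ (succ (succ (succ (succ (succ (succ zero))))))))))
inferred type:
  (z : Vec Nat (succ (succ (succ (succ zero))))) → Eq (Eq Nat (succ (succ (succ (succ (succ (succ (succ (succ (succ zero))))))))) (succ (succ (succ (succ (succ (succ (succ (succ (succ zero)))))))))) (refl Nat (succ (succ (succ (succ (succ (succ (succ (succ (succ zero)))))))))) (refl Nat (succ (succ (succ (succ (succ (succ (succ (succ (succ zero))))))))))


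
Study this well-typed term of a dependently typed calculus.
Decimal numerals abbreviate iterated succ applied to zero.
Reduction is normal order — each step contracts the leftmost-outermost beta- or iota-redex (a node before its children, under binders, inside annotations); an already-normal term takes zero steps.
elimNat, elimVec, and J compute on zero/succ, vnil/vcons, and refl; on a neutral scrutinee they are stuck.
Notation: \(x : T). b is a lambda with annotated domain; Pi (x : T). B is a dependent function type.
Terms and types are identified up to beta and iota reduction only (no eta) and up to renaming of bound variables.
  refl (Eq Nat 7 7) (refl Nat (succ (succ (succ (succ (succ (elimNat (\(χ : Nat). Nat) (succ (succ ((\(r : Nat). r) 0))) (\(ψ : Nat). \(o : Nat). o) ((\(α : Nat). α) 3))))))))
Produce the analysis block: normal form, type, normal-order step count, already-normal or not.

resulting normal form:
  refl (Eq Nat 7 7) (refl Nat 7)
type:
  Eq (Eq Nat 7 7) (refl Nat 7) (refl Nat 7)
reduction steps (normal order): 12
term was already normal: no
first contracted redex: a beta-redex


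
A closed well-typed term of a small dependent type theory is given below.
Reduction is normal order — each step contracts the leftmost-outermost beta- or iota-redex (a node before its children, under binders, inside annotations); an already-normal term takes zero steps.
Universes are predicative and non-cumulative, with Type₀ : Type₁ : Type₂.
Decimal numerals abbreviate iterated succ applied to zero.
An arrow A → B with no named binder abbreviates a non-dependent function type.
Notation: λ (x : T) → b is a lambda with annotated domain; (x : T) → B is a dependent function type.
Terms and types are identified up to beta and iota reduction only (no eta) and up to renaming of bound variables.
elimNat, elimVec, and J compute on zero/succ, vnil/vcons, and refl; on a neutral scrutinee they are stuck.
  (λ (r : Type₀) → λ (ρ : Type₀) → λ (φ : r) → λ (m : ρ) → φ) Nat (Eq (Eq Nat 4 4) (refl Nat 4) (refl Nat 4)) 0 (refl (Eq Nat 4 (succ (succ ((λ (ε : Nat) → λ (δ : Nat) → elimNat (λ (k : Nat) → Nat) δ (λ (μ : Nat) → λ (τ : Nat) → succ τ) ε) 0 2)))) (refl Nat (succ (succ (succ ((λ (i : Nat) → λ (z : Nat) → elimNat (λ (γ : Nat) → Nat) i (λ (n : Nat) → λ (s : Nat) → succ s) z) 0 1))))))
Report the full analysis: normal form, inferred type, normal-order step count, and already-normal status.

normal form:
  0
inferred type:
  Nat
steps to reach normal form (normal order): 4
already normal: no
first contracted redex: a beta-redex


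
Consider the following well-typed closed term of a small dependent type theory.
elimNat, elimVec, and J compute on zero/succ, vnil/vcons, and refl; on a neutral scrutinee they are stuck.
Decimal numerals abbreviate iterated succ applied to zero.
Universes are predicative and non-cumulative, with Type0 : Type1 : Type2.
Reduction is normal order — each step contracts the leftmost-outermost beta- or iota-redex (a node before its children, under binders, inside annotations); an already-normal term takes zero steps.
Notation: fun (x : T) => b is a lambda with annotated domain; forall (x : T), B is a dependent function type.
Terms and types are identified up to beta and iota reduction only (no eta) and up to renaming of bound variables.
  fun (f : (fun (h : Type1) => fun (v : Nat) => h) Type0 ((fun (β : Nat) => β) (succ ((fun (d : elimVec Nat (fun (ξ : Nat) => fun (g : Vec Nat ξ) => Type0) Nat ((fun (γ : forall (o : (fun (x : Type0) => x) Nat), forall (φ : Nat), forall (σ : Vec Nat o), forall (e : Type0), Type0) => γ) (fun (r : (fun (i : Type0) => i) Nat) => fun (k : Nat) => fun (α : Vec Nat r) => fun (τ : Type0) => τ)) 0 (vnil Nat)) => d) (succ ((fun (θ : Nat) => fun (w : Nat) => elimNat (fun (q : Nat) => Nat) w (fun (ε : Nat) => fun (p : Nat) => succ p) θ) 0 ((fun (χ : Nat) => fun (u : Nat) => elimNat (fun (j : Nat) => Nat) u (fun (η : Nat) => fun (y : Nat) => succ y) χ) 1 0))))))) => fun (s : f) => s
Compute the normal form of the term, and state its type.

resulting normal form:
  fun (f : Type0) => fun (h : f) => h
the term's type:
  forall (f : Type0), forall (h : f), f
observation: 2 normal-order steps separate the term from its normal form.


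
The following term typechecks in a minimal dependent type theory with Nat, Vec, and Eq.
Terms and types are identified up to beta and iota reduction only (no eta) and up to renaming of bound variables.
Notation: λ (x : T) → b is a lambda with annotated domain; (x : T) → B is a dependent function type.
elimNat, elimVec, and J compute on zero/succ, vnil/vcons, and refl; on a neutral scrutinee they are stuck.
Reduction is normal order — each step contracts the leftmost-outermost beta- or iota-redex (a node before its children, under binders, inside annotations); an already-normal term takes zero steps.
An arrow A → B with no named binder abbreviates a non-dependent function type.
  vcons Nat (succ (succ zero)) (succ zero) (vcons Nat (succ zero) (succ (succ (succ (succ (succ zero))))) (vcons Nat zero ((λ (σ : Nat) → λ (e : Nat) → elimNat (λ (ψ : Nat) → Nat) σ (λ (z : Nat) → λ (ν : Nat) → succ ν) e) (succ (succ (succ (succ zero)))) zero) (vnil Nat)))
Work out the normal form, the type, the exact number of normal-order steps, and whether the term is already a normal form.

normal form:
  vcons Nat (succ (succ zero)) (succ zero) (vcons Nat (succ zero) (succ (succ (succ (succ (succ zero))))) (vcons Nat zero (succ (succ (succ (succ zero)))) (vnil Nat)))
type:
  Vec Nat (succ (succ (succ zero)))
reduction steps (normal order): 3
already normal: no
first redex: a beta-redex


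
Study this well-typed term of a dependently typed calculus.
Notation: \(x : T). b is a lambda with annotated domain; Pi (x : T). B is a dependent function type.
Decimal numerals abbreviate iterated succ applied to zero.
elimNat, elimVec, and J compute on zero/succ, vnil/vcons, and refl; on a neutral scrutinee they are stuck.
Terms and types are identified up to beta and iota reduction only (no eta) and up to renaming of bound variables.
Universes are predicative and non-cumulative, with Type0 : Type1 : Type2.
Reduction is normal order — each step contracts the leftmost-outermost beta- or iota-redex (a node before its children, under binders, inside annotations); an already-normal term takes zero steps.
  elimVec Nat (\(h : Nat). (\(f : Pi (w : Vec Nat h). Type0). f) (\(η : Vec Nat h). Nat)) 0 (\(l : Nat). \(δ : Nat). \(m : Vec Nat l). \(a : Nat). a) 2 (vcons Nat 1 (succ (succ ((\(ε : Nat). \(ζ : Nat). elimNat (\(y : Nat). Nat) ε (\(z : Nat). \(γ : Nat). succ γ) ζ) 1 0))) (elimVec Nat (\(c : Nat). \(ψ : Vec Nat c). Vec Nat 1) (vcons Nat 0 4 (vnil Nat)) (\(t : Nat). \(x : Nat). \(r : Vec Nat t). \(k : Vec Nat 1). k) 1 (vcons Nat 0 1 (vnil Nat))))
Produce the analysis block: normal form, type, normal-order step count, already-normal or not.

reduced normal form:
  0
type:
  Nat
reduction steps (normal order): 18
already normal: no
first redex: an elimVec iota-redex


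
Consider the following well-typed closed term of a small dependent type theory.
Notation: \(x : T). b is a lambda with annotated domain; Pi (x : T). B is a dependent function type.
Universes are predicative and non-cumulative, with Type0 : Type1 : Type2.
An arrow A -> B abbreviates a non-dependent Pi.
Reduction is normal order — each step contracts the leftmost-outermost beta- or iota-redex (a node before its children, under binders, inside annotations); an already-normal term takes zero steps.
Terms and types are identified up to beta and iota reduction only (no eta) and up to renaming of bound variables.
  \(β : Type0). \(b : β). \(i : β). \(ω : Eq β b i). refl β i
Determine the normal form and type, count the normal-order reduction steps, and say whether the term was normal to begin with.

reduced normal form:
  \(β : Type0). \(b : β). \(i : β). \(ω : Eq β b i). refl β i
inferred type:
  Pi (β : Type0). Pi (b : β). Pi (i : β). Eq β b i -> Eq β i i
normal-order step count: 0
term was already normal: yes


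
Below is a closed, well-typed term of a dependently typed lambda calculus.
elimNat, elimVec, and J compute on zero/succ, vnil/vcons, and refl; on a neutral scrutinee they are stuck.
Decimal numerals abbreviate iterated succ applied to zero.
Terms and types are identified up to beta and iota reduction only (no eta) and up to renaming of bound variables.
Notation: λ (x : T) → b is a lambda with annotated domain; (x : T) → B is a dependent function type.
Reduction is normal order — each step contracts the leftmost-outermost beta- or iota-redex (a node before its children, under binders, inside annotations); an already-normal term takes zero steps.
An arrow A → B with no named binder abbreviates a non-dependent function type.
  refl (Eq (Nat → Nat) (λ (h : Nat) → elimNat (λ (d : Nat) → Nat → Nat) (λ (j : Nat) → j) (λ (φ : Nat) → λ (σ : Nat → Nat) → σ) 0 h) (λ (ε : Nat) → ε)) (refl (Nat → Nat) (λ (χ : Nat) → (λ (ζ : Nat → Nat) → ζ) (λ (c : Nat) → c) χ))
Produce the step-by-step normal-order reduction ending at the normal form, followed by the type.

reduction (normal order):
  refl (Eq (Nat → Nat) (λ (h : Nat) → elimNat (λ (d : Nat) → Nat → Nat) (λ (j : Nat) → j) (λ (φ : Nat) → λ (σ : Nat → Nat) → σ) 0 h) (λ (ε : Nat) → ε)) (refl (Nat → Nat) (λ (χ : Nat) → (λ (ζ : Nat → Nat) → ζ) (λ (c : Nat) → c) χ))
  ~> refl (Eq (Nat → Nat) (λ (h : Nat) → (λ (d : Nat) → d) h) (λ (j : Nat) → j)) (refl (Nat → Nat) (λ (φ : Nat) → (λ (σ : Nat → Nat) → σ) (λ (ε : Nat) → ε) φ))
  ~> refl (Eq (Nat → Nat) (λ (h : Nat) → h) (λ (d : Nat) → d)) (refl (Nat → Nat) (λ (j : Nat) → (λ (φ : Nat → Nat) → φ) (λ (σ : Nat) → σ) j))
  ~> refl (Eq (Nat → Nat) (λ (h : Nat) → h) (λ (d : Nat) → d)) (refl (Nat → Nat) (λ (j : Nat) → (λ (φ : Nat) → φ) j))
  ~> refl (Eq (Nat → Nat) (λ (h : Nat) → h) (λ (d : Nat) → d)) (refl (Nat → Nat) (λ (j : Nat) → j))
inferred type:
  Eq (Eq (Nat → Nat) (λ (h : Nat) → h) (λ (d : Nat) → d)) (refl (Nat → Nat) (λ (j : Nat) → j)) (refl (Nat → Nat) (λ (φ : Nat) → φ))


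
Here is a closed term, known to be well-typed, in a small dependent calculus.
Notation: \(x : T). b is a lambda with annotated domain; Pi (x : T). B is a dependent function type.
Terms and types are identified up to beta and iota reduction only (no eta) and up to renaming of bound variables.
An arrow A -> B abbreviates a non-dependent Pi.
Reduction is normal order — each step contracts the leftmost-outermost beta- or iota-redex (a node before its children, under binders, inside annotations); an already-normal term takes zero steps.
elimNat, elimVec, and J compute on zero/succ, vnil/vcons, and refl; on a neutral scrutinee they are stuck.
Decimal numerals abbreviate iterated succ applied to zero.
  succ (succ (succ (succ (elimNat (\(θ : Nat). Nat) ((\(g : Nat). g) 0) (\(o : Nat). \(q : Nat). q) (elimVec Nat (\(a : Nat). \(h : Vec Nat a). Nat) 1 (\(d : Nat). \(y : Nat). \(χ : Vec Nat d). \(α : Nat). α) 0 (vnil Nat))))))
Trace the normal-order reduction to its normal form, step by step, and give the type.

reduction (normal order):
  succ (succ (succ (succ (elimNat (\(θ : Nat). Nat) ((\(g : Nat). g) 0) (\(o : Nat). \(q : Nat). q) (elimVec Nat (\(a : Nat). \(h : Vec Nat a). Nat) 1 (\(d : Nat). \(y : Nat). \(χ : Vec Nat d). \(α : Nat). α) 0 (vnil Nat))))))
  ~> succ (succ (succ (succ (elimNat (\(θ : Nat). Nat) 0 (\(g : Nat). \(o : Nat). o) (elimVec Nat (\(q : Nat). \(a : Vec Nat q). Nat) 1 (\(h : Nat). \(d : Nat). \(y : Vec Nat h). \(χ : Nat). χ) 0 (vnil Nat))))))
  ~> succ (succ (succ (succ (elimNat (\(θ : Nat). Nat) 0 (\(g : Nat). \(o : Nat). o) 1))))
  ~> succ (succ (succ (succ ((\(θ : Nat). \(g : Nat). g) 0 (elimNat (\(o : Nat). Nat) 0 (\(q : Nat). \(a : Nat). a) 0)))))
  ~> succ (succ (succ (succ ((\(θ : Nat). θ) (elimNat (\(g : Nat). Nat) 0 (\(o : Nat). \(q : Nat). q) 0)))))
  ~> succ (succ (succ (succ (elimNat (\(θ : Nat). Nat) 0 (\(g : Nat). \(o : Nat). o) 0))))
  ~> 4
inferred type:
  Nat


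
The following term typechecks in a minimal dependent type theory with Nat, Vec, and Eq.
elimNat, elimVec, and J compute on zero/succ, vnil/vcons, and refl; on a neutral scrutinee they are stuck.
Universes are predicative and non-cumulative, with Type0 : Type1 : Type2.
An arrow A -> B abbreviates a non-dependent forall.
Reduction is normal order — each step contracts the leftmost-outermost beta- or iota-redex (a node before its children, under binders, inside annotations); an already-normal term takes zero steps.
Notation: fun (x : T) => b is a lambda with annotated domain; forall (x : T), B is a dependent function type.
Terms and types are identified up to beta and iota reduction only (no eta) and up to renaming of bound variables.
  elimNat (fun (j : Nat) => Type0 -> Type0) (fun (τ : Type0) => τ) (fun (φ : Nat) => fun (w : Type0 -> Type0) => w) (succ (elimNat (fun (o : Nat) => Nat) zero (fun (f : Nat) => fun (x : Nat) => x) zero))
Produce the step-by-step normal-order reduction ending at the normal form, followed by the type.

reduction (normal order):
  elimNat (fun (j : Nat) => Type0 -> Type0) (fun (τ : Type0) => τ) (fun (φ : Nat) => fun (w : Type0 -> Type0) => w) (succ (elimNat (fun (o : Nat) => Nat) zero (fun (f : Nat) => fun (x : Nat) => x) zero))
  ~> (fun (j : Nat) => fun (τ : Type0 -> Type0) => τ) (elimNat (fun (φ : Nat) => Nat) zero (fun (w : Nat) => fun (o : Nat) => o) zero) (elimNat (fun (f : Nat) => Type0 -> Type0) (fun (x : Type0) => x) (fun (θ : Nat) => fun (ν : Type0 -> Type0) => ν) (elimNat (fun (η : Nat) => Nat) zero (fun (g : Nat) => fun (q : Nat) => q) zero))
  ~> (fun (j : Type0 -> Type0) => j) (elimNat (fun (τ : Nat) => Type0 -> Type0) (fun (φ : Type0) => φ) (fun (w : Nat) => fun (o : Type0 -> Type0) => o) (elimNat (fun (f : Nat) => Nat) zero (fun (x : Nat) => fun (θ : Nat) => θ) zero))
  ~> elimNat (fun (j : Nat) => Type0 -> Type0) (fun (τ : Type0) => τ) (fun (φ : Nat) => fun (w : Type0 -> Type0) => w) (elimNat (fun (o : Nat) => Nat) zero (fun (f : Nat) => fun (x : Nat) => x) zero)
  ~> elimNat (fun (j : Nat) => Type0 -> Type0) (fun (τ : Type0) => τ) (fun (φ : Nat) => fun (w : Type0 -> Type0) => w) zero
  ~> fun (j : Type0) => j
inferred type:
  Type0 -> Type0


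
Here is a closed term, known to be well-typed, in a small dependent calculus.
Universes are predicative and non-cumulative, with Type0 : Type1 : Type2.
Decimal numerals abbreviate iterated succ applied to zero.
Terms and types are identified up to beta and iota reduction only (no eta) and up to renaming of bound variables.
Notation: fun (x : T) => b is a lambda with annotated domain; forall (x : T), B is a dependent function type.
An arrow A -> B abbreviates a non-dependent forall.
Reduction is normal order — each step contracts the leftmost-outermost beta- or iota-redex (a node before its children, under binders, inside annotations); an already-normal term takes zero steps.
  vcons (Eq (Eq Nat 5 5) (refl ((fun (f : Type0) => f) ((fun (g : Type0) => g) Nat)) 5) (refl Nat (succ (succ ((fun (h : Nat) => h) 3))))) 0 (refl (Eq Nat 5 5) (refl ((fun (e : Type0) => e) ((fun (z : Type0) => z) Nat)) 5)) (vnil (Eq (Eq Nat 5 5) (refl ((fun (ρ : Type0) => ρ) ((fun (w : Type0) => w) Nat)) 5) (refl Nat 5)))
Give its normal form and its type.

resulting normal form:
  vcons (Eq (Eq Nat 5 5) (refl Nat 5) (refl Nat 5)) 0 (refl (Eq Nat 5 5) (refl Nat 5)) (vnil (Eq (Eq Nat 5 5) (refl Nat 5) (refl Nat 5)))
the term's type:
  Vec (Eq (Eq Nat 5 5) (refl Nat 5) (refl Nat 5)) 1
observation: reduction starts at a beta-redex, and 7 normal-order steps reach the normal form.


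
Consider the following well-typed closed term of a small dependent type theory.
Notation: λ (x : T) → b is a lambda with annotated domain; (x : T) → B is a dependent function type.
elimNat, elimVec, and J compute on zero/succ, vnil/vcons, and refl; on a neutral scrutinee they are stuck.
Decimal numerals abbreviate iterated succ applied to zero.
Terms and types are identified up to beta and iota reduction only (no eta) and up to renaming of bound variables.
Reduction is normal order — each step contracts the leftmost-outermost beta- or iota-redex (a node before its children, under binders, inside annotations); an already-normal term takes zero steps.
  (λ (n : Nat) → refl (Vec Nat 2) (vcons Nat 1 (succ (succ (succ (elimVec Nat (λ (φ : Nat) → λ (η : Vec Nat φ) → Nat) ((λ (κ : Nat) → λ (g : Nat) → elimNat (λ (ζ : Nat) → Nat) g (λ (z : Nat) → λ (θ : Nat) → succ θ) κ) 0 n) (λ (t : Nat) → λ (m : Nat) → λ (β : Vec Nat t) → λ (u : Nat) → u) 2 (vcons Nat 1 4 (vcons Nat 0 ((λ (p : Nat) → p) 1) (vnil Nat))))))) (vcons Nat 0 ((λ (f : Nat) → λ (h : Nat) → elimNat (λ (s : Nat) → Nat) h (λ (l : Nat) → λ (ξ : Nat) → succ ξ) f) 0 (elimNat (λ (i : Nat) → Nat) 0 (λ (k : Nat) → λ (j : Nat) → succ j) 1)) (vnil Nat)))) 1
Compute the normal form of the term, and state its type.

normal form:
  refl (Vec Nat 2) (vcons Nat 1 4 (vcons Nat 0 1 (vnil Nat)))
inferred type:
  Eq (Vec Nat 2) (vcons Nat 1 4 (vcons Nat 0 1 (vnil Nat))) (vcons Nat 1 4 (vcons Nat 0 1 (vnil Nat)))
observation: normalization takes exactly 22 steps under the normal-order strategy.


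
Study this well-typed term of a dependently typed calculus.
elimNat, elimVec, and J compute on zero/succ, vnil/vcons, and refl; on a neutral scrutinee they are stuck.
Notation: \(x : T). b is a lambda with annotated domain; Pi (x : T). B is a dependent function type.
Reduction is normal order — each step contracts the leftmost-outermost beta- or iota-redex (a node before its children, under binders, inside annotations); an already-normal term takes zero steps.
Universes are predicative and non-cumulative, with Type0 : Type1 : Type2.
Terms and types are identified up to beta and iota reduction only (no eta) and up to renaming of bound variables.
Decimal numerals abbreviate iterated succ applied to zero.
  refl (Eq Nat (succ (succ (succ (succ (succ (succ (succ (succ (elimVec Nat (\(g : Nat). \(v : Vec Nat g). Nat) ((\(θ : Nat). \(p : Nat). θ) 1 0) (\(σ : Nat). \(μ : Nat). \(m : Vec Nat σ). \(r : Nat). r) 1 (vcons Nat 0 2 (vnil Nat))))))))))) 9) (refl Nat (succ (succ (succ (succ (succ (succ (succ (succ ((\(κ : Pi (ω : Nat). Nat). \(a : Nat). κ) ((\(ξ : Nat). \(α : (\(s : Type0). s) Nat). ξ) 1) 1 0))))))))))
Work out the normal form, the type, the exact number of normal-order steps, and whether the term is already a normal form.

resulting normal form:
  refl (Eq Nat 9 9) (refl Nat 9)
the term's type:
  Eq (Eq Nat 9 9) (refl Nat 9) (refl Nat 9)
normal-order step count: 12
already normal: no
first redex: an elimVec iota-redex


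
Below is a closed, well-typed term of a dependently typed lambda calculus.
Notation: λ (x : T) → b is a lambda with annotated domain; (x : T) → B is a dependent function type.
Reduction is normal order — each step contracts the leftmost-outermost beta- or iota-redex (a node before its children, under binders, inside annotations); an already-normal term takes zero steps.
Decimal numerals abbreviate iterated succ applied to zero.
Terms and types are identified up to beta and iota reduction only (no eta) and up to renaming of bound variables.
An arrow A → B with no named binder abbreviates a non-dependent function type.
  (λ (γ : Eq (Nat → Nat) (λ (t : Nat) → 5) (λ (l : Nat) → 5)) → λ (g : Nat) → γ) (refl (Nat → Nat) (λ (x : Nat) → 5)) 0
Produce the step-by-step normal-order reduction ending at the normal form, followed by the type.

reduction (normal order):
  (λ (γ : Eq (Nat → Nat) (λ (t : Nat) → 5) (λ (l : Nat) → 5)) → λ (g : Nat) → γ) (refl (Nat → Nat) (λ (x : Nat) → 5)) 0
  ~> (λ (γ : Nat) → refl (Nat → Nat) (λ (t : Nat) → 5)) 0
  ~> refl (Nat → Nat) (λ (γ : Nat) → 5)
type:
  Eq (Nat → Nat) (λ (γ : Nat) → 5) (λ (t : Nat) → 5)


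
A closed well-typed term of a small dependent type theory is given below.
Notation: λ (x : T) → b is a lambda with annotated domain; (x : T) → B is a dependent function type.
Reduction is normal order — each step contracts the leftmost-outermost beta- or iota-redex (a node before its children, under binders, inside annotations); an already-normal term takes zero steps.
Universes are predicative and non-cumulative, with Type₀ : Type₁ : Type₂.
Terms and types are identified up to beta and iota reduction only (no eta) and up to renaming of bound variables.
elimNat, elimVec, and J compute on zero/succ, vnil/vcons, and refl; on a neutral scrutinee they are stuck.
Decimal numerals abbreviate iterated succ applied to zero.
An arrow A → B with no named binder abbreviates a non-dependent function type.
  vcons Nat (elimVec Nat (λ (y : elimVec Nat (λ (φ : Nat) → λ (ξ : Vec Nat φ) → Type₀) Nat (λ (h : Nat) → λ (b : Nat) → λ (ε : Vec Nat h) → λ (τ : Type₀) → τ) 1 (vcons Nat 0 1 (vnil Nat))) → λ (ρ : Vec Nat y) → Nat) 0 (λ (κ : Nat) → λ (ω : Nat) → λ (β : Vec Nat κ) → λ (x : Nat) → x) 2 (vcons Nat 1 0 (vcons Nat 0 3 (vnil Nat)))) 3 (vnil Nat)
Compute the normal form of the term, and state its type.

resulting normal form:
  vcons Nat 0 3 (vnil Nat)
type:
  Vec Nat 1


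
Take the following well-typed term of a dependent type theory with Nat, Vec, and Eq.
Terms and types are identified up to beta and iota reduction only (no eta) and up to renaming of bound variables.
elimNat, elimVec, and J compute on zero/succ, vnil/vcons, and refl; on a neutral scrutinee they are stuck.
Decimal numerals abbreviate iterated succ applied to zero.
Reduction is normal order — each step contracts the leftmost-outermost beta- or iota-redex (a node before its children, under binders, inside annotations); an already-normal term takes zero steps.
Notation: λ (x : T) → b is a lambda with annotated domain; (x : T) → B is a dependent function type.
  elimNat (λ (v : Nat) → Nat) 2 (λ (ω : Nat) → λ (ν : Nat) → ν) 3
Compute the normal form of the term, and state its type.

normal form:
  2
inferred type:
  Nat


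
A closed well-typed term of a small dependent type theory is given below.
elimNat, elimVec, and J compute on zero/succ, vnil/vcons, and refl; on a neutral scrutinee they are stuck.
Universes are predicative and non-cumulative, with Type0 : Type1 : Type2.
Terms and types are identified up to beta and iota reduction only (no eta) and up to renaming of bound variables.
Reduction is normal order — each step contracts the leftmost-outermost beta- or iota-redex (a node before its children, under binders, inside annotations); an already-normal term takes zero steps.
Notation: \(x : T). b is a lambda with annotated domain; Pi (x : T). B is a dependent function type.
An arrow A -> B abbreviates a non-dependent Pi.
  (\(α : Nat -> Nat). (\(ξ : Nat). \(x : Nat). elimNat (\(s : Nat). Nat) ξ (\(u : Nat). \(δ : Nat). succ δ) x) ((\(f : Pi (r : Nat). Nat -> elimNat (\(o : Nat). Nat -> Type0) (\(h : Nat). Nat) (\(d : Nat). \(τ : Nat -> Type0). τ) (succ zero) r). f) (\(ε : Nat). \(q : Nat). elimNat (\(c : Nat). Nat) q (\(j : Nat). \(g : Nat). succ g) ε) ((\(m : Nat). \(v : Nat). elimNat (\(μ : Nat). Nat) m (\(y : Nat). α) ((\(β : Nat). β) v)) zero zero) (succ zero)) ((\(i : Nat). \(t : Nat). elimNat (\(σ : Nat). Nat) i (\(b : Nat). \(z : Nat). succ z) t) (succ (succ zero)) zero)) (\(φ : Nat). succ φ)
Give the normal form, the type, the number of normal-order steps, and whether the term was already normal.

reduced normal form:
  succ (succ (succ zero))
the term's type:
  Nat
reduction steps (normal order): 21
term was already normal: no
first redex: a beta-redex


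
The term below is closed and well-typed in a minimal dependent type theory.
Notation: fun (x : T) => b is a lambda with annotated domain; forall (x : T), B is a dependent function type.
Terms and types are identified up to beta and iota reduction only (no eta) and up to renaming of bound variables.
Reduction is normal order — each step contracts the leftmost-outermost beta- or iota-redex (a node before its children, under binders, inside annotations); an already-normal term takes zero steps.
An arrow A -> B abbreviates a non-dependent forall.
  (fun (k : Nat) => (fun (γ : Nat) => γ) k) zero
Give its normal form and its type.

resulting normal form:
  zero
type:
  Nat
observation: reduction starts at a beta-redex, and 2 normal-order steps reach the normal form.


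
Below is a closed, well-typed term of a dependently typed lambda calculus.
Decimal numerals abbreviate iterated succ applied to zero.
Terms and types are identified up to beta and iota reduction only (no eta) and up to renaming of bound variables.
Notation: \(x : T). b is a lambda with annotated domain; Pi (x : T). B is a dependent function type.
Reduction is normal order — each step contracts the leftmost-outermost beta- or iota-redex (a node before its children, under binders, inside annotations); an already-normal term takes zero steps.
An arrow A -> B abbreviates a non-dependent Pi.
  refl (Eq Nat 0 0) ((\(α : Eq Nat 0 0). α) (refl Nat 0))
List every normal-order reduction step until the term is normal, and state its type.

normal-order reduction:
  refl (Eq Nat 0 0) ((\(α : Eq Nat 0 0). α) (refl Nat 0))
  ~> refl (Eq Nat 0 0) (refl Nat 0)
inferred type:
  Eq (Eq Nat 0 0) (refl Nat 0) (refl Nat 0)


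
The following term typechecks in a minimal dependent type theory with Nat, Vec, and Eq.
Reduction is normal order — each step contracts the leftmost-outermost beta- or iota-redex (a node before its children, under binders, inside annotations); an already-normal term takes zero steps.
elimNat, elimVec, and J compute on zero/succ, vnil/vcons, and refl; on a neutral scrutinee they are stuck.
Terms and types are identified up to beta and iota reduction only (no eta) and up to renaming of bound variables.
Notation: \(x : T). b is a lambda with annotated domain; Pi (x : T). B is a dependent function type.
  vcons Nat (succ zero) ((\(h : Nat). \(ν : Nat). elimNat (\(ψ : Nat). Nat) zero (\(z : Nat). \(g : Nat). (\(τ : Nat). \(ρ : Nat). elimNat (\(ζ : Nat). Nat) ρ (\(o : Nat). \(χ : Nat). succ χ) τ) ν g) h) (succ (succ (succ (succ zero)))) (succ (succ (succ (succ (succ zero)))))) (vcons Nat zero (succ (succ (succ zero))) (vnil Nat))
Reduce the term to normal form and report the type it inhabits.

normal form:
  vcons Nat (succ zero) (succ (succ (succ (succ (succ (succ (succ (succ (succ (succ (succ (succ (succ (succ (succ (succ (succ (succ (succ (succ zero)))))))))))))))))))) (vcons Nat zero (succ (succ (succ zero))) (vnil Nat))
the term's type:
  Vec Nat (succ (succ zero))


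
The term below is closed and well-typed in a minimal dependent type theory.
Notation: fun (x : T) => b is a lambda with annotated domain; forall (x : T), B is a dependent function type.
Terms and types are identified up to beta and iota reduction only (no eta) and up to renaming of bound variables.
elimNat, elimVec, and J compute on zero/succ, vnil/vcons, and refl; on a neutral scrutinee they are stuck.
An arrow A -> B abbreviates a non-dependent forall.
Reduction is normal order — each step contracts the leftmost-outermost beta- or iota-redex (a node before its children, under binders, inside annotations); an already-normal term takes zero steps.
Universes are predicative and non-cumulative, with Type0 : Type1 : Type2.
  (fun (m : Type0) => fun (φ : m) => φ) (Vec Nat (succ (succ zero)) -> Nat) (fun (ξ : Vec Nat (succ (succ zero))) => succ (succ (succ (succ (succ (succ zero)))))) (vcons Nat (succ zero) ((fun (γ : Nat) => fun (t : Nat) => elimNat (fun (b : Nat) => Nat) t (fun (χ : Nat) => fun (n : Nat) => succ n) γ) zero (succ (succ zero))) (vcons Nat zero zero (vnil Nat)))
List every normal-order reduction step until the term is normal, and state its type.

reduction (normal order):
  (fun (m : Type0) => fun (φ : m) => φ) (Vec Nat (succ (succ zero)) -> Nat) (fun (ξ : Vec Nat (succ (succ zero))) => succ (succ (succ (succ (succ (succ zero)))))) (vcons Nat (succ zero) ((fun (γ : Nat) => fun (t : Nat) => elimNat (fun (b : Nat) => Nat) t (fun (χ : Nat) => fun (n : Nat) => succ n) γ) zero (succ (succ zero))) (vcons Nat zero zero (vnil Nat)))
  ~> (fun (m : Vec Nat (succ (succ zero)) -> Nat) => m) (fun (φ : Vec Nat (succ (succ zero))) => succ (succ (succ (succ (succ (succ zero)))))) (vcons Nat (succ zero) ((fun (ξ : Nat) => fun (γ : Nat) => elimNat (fun (t : Nat) => Nat) γ (fun (b : Nat) => fun (χ : Nat) => succ χ) ξ) zero (succ (succ zero))) (vcons Nat zero zero (vnil Nat)))
  ~> (fun (m : Vec Nat (succ (succ zero))) => succ (succ (succ (succ (succ (succ zero)))))) (vcons Nat (succ zero) ((fun (φ : Nat) => fun (ξ : Nat) => elimNat (fun (γ : Nat) => Nat) ξ (fun (t : Nat) => fun (b : Nat) => succ b) φ) zero (succ (succ zero))) (vcons Nat zero zero (vnil Nat)))
  ~> succ (succ (succ (succ (succ (succ zero)))))
type:
  Nat


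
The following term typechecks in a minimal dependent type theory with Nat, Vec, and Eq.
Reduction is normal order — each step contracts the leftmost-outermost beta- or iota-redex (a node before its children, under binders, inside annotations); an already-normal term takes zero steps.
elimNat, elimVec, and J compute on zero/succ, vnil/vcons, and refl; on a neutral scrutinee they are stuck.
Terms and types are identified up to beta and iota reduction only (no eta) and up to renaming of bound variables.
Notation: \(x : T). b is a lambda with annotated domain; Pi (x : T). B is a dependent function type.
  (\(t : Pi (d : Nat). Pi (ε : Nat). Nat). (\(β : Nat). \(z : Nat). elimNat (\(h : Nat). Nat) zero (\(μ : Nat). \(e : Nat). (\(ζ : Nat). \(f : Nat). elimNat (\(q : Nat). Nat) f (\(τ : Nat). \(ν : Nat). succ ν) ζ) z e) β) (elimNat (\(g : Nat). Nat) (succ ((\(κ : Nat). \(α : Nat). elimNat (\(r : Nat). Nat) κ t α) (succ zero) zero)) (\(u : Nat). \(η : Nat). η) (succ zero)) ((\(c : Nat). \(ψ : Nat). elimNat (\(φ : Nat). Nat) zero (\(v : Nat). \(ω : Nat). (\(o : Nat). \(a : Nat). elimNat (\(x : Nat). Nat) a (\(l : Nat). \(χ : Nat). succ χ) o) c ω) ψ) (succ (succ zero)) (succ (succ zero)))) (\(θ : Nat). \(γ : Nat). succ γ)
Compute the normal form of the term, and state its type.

normal form:
  succ (succ (succ (succ (succ (succ (succ (succ zero)))))))
type:
  Nat
observation: the first redex contracted is a beta-redex; the normal form is reached in 59 normal-order steps.


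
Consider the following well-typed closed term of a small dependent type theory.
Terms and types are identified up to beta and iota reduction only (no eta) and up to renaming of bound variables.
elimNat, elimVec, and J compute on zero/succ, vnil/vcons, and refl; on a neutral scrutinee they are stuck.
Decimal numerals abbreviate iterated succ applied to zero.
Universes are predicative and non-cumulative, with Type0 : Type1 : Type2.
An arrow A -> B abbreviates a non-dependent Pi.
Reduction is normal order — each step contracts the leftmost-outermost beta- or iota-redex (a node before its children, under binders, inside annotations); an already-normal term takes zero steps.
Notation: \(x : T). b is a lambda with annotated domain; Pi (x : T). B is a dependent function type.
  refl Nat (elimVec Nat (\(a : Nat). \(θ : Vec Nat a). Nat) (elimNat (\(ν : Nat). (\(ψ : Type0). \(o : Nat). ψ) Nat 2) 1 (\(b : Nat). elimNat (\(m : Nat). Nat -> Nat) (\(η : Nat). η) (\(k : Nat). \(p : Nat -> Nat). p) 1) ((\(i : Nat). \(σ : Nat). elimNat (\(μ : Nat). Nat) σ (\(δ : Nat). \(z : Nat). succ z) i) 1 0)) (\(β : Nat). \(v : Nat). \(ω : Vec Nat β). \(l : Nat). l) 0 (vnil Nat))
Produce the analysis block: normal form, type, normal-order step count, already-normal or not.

resulting normal form:
  refl Nat 1
the term's type:
  Eq Nat 1 1
normal-order step count: 17
started in normal form: no
first contracted redex: an elimVec iota-redex


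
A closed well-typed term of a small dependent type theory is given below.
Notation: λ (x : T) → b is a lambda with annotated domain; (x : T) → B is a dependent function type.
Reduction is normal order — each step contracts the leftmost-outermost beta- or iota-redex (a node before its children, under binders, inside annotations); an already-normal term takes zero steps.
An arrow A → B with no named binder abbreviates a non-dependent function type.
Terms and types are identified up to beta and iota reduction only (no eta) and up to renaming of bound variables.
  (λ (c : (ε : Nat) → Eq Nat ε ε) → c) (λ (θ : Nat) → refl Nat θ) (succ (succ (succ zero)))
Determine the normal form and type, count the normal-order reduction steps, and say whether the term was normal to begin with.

resulting normal form:
  refl Nat (succ (succ (succ zero)))
type:
  Eq Nat (succ (succ (succ zero))) (succ (succ (succ zero)))
steps to reach normal form (normal order): 2
already normal: no
first redex: a beta-redex


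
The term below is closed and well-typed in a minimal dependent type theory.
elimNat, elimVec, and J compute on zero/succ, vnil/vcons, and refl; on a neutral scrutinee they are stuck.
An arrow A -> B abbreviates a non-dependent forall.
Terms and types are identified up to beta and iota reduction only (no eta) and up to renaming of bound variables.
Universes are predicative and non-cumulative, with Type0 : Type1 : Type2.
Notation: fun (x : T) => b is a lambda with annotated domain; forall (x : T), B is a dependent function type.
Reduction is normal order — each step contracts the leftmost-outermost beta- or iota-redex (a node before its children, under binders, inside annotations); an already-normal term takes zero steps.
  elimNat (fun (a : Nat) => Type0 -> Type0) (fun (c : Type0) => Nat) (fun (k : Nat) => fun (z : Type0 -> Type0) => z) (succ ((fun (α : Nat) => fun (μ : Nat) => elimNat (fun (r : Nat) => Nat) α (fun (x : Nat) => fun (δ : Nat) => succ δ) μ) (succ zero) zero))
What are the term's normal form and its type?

reduced normal form:
  fun (a : Type0) => Nat
type:
  Type0 -> Type0
observation: the leftmost-outermost redex is an elimNat iota-redex, and normalization takes 10 steps.


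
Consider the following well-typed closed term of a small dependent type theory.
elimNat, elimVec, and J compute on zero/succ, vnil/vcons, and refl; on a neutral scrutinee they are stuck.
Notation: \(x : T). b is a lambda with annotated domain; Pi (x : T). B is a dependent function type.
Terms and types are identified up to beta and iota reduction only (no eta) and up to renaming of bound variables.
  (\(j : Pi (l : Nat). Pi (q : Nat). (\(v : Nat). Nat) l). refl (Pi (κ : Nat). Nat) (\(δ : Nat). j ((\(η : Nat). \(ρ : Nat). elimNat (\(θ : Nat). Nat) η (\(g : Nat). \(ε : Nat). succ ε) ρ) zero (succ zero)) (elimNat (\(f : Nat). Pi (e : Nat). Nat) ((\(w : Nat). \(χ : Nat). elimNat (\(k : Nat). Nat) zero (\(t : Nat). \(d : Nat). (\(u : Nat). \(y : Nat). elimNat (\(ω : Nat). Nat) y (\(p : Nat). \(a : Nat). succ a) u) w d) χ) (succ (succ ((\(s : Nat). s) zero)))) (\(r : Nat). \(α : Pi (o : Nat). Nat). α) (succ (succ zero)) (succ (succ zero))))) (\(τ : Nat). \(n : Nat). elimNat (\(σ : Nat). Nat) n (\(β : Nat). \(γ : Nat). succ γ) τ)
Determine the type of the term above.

the term's type:
  Eq (Pi (j : Nat). Nat) (\(l : Nat). succ (succ (succ (succ (succ zero))))) (\(q : Nat). succ (succ (succ (succ (succ zero)))))
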